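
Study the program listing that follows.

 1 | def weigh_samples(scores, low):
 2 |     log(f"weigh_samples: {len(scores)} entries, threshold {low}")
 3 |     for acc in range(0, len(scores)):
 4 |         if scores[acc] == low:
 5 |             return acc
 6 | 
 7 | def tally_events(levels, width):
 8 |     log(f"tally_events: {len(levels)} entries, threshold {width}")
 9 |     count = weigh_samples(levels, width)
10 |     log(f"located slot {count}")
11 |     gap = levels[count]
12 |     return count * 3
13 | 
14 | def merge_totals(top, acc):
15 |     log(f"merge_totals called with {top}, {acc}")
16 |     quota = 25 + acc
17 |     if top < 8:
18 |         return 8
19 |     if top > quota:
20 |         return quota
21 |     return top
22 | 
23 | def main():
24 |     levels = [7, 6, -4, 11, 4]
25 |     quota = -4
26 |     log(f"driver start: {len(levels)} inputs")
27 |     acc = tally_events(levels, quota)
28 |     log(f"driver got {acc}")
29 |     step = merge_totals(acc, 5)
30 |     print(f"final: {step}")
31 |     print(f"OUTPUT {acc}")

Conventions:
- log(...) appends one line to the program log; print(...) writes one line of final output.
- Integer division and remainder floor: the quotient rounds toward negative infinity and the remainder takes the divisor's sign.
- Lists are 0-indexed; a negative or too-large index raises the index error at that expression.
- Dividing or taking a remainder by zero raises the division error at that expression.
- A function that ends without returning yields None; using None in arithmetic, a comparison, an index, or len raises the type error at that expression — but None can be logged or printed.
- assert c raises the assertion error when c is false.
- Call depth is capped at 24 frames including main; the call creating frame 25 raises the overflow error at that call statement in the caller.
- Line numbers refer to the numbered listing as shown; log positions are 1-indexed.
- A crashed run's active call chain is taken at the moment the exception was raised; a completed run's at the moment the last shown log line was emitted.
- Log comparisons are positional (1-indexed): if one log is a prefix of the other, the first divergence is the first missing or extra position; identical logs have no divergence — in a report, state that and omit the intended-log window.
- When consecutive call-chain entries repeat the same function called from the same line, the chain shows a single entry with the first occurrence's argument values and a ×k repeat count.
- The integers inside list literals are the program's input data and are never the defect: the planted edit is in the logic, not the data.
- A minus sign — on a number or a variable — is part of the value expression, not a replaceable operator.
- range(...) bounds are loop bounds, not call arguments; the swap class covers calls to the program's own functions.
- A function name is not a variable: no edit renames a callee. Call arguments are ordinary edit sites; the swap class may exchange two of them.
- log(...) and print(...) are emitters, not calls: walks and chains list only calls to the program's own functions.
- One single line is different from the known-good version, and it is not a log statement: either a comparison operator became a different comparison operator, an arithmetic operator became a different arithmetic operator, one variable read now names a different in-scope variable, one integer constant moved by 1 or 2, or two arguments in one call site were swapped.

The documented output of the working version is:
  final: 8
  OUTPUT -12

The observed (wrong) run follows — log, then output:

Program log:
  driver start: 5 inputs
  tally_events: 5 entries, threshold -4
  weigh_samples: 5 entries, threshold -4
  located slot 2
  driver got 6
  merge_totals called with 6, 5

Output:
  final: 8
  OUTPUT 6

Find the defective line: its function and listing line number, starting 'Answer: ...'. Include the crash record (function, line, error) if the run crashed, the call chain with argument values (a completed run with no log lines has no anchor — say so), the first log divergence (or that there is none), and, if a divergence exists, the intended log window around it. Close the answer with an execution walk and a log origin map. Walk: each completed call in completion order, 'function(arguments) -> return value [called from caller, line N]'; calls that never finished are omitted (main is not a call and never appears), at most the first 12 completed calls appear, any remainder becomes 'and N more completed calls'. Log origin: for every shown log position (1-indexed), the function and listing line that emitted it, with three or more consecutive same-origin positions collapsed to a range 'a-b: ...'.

Answer: the defect is in tally_events at line 12.
Key observation: The earliest visible damage is log position 5 — 'driver got 6' rather than the intended 'driver got -12'.
Call chain: main -> merge_totals(6, 5) (called at line 29).
First divergence: position 5 — shown 'driver got 6', intended 'driver got -12'.
Intended log window:
  3: weigh_samples: 5 entries, threshold -4
  4: located slot 2
  5: driver got -12
  6: merge_totals called with -12, 5
Execution walk:
  weigh_samples([7, 6, -4, 11, 4], -4) -> 2  [called from tally_events, line 9]
  tally_events([7, 6, -4, 11, 4], -4) -> 6  [called from main, line 27]
  merge_totals(6, 5) -> 8  [called from main, line 29]
Log origins:
  1 — main, line 26
  2 — tally_events, line 8
  3 — weigh_samples, line 2
  4 — tally_events, line 10
  5 — main, line 28
  6 — merge_totals, line 15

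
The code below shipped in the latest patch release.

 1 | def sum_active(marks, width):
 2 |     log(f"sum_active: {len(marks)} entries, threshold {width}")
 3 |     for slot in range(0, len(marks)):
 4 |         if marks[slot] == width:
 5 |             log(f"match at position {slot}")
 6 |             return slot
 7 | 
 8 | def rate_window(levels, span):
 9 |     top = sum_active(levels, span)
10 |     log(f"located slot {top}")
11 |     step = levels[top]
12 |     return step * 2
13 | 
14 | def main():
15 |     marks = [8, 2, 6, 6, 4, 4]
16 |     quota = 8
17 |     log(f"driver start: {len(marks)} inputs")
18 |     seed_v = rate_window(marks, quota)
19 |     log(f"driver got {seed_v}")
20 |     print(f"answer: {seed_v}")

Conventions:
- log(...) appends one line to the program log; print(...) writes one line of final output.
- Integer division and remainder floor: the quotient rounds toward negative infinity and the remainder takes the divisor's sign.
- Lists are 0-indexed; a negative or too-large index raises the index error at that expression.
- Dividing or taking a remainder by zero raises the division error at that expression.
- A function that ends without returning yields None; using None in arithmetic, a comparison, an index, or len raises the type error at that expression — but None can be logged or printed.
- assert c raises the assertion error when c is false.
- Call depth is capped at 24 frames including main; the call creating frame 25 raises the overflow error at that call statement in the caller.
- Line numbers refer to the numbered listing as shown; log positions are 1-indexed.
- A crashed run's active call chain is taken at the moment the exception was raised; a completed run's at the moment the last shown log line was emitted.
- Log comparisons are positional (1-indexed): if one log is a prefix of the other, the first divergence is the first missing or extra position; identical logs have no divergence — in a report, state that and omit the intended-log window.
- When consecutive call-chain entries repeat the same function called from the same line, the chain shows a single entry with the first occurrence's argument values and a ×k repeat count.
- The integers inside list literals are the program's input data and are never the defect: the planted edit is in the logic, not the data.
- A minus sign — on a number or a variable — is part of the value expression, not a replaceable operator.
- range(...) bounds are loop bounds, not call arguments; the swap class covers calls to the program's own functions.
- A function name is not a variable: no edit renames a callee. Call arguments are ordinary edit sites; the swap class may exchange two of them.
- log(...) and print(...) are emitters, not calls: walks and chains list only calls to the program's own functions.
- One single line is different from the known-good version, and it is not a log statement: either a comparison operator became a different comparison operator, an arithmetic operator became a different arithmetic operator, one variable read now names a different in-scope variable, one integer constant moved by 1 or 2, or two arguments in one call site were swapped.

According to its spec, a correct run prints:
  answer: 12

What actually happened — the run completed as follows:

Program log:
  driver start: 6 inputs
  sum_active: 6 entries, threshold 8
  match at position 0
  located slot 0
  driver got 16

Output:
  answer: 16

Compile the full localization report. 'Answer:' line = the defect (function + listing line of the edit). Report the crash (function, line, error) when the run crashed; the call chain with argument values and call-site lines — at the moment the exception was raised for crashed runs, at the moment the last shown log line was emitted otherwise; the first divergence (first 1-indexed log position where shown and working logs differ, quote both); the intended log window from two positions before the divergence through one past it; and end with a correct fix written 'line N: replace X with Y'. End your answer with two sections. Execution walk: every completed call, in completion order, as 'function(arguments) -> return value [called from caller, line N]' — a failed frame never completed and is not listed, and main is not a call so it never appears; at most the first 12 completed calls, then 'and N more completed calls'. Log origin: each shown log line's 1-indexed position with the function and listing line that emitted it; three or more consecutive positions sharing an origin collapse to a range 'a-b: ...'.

Answer: the defect is in main at line 16.
Key observation: The earliest visible damage is log position 2 — 'sum_active: 6 entries, threshold 8' rather than the intended 'sum_active: 6 entries, threshold 6'.
Call chain: main.
First divergence: position 2 — the shown line 'sum_active: 6 entries, threshold 8' should read 'sum_active: 6 entries, threshold 6'.
Intended log window:
  1: driver start: 6 inputs
  2: sum_active: 6 entries, threshold 6
  3: match at position 2
Execution walk:
  sum_active([8, 2, 6, 6, 4, 4], 8) -> 0  [called from rate_window, line 9]
  rate_window([8, 2, 6, 6, 4, 4], 8) -> 16  [called from main, line 18]
Log origin:
  1: from main, line 17
  2: from sum_active, line 2
  3: from sum_active, line 5
  4: from rate_window, line 10
  5: from main, line 19
A correct fix: line 16: replace `8` with `6`.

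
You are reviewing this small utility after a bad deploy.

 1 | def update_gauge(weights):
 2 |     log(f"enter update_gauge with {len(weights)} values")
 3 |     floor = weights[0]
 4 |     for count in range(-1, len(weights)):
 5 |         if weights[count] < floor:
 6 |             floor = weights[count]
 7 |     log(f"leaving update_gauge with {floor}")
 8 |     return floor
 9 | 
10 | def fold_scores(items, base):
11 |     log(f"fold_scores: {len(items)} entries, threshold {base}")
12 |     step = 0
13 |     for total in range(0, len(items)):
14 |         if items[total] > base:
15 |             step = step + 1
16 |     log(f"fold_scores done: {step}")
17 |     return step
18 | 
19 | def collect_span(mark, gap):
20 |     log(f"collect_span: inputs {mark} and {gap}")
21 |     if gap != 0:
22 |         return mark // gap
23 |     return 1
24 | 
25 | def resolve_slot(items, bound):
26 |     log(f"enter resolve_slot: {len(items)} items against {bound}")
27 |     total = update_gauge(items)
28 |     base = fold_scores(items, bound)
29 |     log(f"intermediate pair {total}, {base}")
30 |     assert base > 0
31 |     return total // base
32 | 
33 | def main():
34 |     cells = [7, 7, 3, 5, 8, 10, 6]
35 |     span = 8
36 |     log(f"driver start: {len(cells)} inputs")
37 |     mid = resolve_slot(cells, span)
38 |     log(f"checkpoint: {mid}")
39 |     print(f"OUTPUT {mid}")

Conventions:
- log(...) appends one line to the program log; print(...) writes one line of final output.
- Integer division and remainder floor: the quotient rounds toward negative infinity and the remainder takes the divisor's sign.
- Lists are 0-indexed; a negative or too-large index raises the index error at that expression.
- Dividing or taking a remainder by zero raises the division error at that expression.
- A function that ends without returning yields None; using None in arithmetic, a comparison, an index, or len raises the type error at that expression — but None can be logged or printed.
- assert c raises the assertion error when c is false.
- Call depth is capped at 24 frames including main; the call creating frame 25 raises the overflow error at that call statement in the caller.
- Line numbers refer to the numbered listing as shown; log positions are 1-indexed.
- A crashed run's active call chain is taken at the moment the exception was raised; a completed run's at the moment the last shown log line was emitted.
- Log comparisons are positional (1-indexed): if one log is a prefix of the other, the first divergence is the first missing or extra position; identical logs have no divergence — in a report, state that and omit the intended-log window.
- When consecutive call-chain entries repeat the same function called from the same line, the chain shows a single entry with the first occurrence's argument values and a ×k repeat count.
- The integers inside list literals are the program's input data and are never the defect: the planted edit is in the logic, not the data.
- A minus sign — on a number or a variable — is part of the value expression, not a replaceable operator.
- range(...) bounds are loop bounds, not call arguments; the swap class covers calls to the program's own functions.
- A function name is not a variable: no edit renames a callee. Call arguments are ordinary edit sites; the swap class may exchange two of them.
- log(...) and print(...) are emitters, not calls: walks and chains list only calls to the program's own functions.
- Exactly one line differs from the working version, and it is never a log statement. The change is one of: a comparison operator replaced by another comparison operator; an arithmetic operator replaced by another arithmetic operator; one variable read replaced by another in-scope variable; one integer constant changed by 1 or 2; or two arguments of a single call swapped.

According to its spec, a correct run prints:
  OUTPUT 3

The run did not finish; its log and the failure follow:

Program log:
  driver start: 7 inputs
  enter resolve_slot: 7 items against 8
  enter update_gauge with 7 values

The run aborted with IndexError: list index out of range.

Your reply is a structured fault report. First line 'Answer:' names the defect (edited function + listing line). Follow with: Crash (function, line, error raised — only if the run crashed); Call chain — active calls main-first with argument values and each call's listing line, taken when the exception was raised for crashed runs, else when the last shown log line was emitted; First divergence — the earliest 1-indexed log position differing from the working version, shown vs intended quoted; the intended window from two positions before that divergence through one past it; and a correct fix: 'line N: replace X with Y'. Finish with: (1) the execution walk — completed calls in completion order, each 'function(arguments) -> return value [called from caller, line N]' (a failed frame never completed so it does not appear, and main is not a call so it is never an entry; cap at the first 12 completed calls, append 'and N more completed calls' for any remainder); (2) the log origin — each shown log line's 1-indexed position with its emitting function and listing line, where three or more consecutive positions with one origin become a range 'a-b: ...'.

Answer: the defect is in update_gauge at line 4.
Key observation: Only 3 log lines were emitted before the run died; the intended continuation was 'leaving update_gauge with 3'.
Crash: update_gauge, line 5, IndexError.
Call chain: main -> resolve_slot([7, 7, 3, 5, 8, 10, 6], 8) (called at line 37) -> update_gauge([7, 7, 3, 5, 8, 10, 6]) (called at line 27).
First divergence: position 4 (shown log ended at 3 lines; the working version continues: 'leaving update_gauge with 3').
Intended log window:
  2: enter resolve_slot: 7 items against 8
  3: enter update_gauge with 7 values
  4: leaving update_gauge with 3
  5: fold_scores: 7 entries, threshold 8
Execution walk:
  (no call completed)
Log origin:
  1: from main, line 36
  2: from resolve_slot, line 26
  3: from update_gauge, line 2
A correct fix: line 4: replace `-1` with `1`.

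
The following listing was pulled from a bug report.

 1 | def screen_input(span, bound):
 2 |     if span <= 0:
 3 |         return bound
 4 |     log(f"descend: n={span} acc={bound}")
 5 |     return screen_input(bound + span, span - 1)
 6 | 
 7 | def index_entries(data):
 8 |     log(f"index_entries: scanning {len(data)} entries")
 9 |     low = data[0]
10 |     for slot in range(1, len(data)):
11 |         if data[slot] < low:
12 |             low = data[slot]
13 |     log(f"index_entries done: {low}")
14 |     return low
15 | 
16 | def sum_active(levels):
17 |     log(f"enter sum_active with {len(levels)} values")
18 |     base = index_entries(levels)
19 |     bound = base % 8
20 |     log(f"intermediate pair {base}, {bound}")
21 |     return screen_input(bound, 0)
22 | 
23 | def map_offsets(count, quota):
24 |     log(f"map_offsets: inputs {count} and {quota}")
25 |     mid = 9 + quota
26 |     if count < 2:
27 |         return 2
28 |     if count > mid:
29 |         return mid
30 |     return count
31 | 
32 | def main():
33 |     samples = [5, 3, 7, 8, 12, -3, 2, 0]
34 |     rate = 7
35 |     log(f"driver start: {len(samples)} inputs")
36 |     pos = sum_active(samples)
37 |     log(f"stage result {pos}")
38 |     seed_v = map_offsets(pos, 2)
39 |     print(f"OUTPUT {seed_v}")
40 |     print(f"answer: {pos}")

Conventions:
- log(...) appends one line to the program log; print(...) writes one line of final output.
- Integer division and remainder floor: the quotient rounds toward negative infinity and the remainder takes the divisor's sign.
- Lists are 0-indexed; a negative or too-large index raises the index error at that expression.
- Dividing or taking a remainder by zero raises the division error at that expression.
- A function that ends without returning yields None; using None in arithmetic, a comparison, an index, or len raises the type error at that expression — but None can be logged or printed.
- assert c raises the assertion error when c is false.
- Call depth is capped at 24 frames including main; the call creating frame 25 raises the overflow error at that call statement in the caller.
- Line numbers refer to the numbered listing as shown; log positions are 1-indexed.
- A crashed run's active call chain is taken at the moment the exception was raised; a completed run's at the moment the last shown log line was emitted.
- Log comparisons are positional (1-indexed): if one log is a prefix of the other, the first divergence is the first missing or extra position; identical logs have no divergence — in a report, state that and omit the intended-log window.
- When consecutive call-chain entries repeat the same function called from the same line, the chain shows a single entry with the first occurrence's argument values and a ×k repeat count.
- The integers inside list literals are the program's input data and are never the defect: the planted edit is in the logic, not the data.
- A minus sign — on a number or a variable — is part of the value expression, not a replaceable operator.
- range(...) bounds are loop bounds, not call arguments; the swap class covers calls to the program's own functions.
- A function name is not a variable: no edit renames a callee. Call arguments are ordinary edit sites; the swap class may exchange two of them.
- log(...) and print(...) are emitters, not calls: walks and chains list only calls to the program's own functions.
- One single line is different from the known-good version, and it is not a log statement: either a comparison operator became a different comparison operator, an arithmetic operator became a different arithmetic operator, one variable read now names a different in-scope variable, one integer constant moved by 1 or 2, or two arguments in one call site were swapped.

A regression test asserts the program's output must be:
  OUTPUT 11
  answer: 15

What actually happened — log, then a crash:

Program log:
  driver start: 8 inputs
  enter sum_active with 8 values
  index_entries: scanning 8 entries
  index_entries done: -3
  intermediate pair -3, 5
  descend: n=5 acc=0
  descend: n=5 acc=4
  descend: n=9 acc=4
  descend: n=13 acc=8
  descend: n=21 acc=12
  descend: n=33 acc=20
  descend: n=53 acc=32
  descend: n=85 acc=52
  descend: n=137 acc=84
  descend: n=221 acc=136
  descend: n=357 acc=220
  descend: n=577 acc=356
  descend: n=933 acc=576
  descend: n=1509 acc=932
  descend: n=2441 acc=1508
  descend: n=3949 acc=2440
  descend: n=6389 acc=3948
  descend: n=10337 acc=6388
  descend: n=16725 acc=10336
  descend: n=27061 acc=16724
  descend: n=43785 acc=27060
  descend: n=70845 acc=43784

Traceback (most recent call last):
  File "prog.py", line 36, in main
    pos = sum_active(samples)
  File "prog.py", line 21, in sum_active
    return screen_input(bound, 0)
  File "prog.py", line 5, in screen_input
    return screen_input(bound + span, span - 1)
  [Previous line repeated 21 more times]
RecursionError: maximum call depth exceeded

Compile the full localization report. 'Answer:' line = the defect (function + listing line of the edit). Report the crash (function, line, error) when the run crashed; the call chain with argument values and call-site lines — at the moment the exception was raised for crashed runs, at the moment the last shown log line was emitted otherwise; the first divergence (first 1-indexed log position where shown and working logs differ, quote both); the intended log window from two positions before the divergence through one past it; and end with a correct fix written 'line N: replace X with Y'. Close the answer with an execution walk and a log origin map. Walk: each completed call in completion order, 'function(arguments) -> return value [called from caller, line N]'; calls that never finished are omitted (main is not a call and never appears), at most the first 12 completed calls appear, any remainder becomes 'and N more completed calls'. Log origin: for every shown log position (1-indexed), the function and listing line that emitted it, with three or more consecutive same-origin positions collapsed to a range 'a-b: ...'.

Answer: the defect is in screen_input at line 5.
Key observation: The log first diverges at position 7: the faulty run prints 'descend: n=5 acc=4' where the working version prints 'descend: n=4 acc=5'.
Crash: screen_input, line 5, RecursionError.
Call chain: main -> sum_active([5, 3, 7, 8, 12, -3, 2, 0]) (called at line 36) -> screen_input(5, 0) (called at line 21) -> screen_input(5, 4) (called at line 5) ×21.
First divergence: position 7; shown 'descend: n=5 acc=4' vs intended 'descend: n=4 acc=5'.
Intended log window:
  5: intermediate pair -3, 5
  6: descend: n=5 acc=0
  7: descend: n=4 acc=5
  8: descend: n=3 acc=9
Execution walk:
  index_entries([5, 3, 7, 8, 12, -3, 2, 0]) -> -3  [called from sum_active, line 18]
Log line origins:
  1: logged in main at line 35
  2: logged in sum_active at line 17
  3: logged in index_entries at line 8
  4: logged in index_entries at line 13
  5: logged in sum_active at line 20
  6-27: logged in screen_input at line 4
A correct fix: line 5: replace `screen_input(bound + span, span - 1)` with `screen_input(span - 1, bound + span)`.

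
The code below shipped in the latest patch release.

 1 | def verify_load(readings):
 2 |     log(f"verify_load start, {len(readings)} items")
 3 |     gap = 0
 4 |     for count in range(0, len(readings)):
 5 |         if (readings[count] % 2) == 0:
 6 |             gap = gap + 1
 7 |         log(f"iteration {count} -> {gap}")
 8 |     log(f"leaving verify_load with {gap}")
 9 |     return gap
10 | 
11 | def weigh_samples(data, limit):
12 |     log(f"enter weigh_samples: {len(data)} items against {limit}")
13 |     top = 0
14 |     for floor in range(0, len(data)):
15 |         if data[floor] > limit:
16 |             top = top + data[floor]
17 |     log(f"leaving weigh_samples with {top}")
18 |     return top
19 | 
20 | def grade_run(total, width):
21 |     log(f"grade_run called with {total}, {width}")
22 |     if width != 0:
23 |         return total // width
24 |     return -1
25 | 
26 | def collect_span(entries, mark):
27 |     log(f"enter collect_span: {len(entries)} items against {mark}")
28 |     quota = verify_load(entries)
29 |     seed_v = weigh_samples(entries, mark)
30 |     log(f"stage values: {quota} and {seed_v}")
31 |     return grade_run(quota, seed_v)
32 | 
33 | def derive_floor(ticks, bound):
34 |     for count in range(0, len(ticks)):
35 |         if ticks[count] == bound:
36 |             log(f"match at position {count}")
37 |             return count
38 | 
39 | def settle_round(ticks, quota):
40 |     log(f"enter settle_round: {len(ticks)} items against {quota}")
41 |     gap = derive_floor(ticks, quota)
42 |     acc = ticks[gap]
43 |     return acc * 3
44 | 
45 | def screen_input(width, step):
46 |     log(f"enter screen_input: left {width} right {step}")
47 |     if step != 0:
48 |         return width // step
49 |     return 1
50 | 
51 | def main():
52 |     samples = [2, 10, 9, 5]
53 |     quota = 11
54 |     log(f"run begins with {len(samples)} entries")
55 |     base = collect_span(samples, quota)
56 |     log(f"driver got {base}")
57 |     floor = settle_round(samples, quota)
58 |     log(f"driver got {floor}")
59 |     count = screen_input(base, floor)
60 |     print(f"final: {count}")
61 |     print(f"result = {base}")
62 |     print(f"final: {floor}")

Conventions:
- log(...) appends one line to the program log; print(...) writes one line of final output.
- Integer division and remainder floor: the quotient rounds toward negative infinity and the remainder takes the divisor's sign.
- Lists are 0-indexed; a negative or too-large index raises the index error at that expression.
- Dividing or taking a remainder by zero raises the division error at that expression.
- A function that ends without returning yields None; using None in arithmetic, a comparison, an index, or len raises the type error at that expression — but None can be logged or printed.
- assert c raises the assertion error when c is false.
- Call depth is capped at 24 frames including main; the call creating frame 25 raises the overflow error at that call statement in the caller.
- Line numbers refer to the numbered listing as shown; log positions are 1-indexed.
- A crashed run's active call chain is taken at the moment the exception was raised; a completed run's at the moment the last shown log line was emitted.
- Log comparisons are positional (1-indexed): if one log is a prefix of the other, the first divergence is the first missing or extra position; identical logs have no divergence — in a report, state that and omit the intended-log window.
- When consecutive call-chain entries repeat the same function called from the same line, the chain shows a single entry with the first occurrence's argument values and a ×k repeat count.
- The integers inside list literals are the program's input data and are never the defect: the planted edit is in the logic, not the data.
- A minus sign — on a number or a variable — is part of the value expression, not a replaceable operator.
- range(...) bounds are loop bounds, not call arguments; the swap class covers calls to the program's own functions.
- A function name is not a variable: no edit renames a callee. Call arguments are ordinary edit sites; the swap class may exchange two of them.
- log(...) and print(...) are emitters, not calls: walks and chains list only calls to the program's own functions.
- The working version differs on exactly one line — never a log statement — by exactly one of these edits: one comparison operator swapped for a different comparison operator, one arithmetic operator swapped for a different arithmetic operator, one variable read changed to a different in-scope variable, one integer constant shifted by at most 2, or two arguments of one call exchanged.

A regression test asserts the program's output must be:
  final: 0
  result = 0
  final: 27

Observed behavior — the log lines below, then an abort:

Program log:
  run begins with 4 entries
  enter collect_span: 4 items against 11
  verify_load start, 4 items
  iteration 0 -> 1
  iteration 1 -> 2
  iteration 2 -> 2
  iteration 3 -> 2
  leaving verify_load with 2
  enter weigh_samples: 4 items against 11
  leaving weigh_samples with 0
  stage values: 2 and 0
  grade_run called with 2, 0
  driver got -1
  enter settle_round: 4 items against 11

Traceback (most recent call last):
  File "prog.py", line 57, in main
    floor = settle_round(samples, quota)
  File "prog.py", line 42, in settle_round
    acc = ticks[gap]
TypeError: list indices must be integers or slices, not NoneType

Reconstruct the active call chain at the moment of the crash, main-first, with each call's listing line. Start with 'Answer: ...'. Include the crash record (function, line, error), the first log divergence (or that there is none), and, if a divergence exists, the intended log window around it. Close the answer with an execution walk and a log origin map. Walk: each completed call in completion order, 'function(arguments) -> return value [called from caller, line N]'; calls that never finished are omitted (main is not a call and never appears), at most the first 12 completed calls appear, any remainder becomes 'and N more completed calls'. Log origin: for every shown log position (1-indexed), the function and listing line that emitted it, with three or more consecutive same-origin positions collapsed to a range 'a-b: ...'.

Answer: main -> settle_round (called at line 57).
The tell: The earliest visible damage is log position 2 — 'enter collect_span: 4 items against 11' rather than the intended 'enter collect_span: 4 items against 9'.
Crash: settle_round, line 42, TypeError.
First divergence: position 2; shown 'enter collect_span: 4 items against 11' vs intended 'enter collect_span: 4 items against 9'.
Intended log window:
  1: run begins with 4 entries
  2: enter collect_span: 4 items against 9
  3: verify_load start, 4 items
Execution walk:
  verify_load([2, 10, 9, 5]) -> 2  [called from collect_span, line 28]
  weigh_samples([2, 10, 9, 5], 11) -> 0  [called from collect_span, line 29]
  grade_run(2, 0) -> -1  [called from collect_span, line 31]
  collect_span([2, 10, 9, 5], 11) -> -1  [called from main, line 55]
  derive_floor([2, 10, 9, 5], 11) -> None  [called from settle_round, line 41]
Log line origins:
  1: from main, line 54
  2: from collect_span, line 27
  3: from verify_load, line 2
  4-7: from verify_load, line 7
  8: from verify_load, line 8
  9: from weigh_samples, line 12
  10: from weigh_samples, line 17
  11: from collect_span, line 30
  12: from grade_run, line 21
  13: from main, line 56
  14: from settle_round, line 40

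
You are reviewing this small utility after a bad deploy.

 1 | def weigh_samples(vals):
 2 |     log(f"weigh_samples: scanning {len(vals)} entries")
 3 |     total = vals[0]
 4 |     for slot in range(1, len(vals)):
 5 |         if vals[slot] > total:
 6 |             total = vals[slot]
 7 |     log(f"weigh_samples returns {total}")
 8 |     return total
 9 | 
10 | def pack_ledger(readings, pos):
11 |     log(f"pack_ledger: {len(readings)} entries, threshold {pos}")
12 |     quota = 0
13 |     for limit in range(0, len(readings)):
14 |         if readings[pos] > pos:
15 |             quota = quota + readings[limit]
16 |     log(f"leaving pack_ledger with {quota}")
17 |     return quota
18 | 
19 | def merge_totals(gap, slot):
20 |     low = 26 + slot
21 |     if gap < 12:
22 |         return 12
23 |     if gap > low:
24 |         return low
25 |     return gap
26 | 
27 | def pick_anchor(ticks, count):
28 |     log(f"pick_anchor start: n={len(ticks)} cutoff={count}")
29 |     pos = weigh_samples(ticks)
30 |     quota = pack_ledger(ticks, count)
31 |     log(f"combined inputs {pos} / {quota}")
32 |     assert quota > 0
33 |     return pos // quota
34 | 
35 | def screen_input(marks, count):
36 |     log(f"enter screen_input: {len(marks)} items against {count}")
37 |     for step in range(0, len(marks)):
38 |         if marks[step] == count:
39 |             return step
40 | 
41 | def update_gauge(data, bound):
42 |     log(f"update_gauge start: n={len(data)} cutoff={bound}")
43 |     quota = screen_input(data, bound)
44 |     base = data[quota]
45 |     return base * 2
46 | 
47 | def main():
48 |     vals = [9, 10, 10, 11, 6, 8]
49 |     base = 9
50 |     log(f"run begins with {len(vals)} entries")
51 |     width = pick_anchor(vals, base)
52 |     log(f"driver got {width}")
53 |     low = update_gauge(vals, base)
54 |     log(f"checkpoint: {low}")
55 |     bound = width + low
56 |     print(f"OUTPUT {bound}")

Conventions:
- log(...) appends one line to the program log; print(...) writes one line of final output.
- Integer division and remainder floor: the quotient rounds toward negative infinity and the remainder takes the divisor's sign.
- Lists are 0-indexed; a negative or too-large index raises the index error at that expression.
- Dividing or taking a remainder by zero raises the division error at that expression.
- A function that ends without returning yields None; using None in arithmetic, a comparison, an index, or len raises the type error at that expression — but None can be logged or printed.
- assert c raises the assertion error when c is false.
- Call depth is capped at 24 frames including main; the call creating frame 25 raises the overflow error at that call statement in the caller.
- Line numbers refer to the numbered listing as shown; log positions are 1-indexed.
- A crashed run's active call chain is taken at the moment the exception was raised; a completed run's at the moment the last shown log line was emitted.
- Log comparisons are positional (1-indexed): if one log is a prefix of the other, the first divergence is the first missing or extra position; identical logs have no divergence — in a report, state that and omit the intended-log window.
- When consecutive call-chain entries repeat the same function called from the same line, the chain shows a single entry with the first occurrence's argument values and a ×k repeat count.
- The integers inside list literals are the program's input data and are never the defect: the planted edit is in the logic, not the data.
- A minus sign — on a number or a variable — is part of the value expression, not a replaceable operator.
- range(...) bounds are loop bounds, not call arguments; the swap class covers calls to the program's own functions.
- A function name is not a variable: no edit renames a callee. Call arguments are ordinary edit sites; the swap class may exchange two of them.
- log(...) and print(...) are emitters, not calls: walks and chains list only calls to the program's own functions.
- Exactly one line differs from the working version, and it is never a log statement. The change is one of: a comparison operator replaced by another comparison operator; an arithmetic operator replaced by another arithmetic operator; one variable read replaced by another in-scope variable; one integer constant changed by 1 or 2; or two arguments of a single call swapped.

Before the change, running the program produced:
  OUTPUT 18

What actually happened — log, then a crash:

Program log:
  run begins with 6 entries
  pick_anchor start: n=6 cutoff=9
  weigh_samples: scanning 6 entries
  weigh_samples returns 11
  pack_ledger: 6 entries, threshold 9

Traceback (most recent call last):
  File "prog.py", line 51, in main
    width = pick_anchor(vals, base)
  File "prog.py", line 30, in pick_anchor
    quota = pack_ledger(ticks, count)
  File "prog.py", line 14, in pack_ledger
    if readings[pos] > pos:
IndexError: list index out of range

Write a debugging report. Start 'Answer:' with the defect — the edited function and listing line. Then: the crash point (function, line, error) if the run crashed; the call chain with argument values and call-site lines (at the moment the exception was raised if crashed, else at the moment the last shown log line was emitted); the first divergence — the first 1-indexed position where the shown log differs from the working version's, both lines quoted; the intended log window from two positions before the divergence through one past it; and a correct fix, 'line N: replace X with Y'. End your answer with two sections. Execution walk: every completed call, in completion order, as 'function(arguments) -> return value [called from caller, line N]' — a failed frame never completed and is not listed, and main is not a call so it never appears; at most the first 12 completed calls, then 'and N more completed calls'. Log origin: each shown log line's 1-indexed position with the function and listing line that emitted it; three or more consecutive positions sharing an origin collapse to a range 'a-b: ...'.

Answer: the defect is in pack_ledger at line 14.
Key fact: After 5 matching log lines the faulty run goes silent, while the working version continues with 'leaving pack_ledger with 31'.
Crash: pack_ledger, line 14, IndexError.
Call chain: main -> pick_anchor([9, 10, 10, 11, 6, 8], 9) (called at line 51) -> pack_ledger([9, 10, 10, 11, 6, 8], 9) (called at line 30).
First divergence: position 6 (shown log ended at 5 lines; the working version continues: 'leaving pack_ledger with 31').
Intended log window:
  4: weigh_samples returns 11
  5: pack_ledger: 6 entries, threshold 9
  6: leaving pack_ledger with 31
  7: combined inputs 11 / 31
Execution walk:
  weigh_samples([9, 10, 10, 11, 6, 8]) -> 11  [called from pick_anchor, line 29]
Log origins:
  1: from main, line 50
  2: from pick_anchor, line 28
  3: from weigh_samples, line 2
  4: from weigh_samples, line 7
  5: from pack_ledger, line 11
A correct fix: line 14: replace `readings[pos]` with `readings[limit]`.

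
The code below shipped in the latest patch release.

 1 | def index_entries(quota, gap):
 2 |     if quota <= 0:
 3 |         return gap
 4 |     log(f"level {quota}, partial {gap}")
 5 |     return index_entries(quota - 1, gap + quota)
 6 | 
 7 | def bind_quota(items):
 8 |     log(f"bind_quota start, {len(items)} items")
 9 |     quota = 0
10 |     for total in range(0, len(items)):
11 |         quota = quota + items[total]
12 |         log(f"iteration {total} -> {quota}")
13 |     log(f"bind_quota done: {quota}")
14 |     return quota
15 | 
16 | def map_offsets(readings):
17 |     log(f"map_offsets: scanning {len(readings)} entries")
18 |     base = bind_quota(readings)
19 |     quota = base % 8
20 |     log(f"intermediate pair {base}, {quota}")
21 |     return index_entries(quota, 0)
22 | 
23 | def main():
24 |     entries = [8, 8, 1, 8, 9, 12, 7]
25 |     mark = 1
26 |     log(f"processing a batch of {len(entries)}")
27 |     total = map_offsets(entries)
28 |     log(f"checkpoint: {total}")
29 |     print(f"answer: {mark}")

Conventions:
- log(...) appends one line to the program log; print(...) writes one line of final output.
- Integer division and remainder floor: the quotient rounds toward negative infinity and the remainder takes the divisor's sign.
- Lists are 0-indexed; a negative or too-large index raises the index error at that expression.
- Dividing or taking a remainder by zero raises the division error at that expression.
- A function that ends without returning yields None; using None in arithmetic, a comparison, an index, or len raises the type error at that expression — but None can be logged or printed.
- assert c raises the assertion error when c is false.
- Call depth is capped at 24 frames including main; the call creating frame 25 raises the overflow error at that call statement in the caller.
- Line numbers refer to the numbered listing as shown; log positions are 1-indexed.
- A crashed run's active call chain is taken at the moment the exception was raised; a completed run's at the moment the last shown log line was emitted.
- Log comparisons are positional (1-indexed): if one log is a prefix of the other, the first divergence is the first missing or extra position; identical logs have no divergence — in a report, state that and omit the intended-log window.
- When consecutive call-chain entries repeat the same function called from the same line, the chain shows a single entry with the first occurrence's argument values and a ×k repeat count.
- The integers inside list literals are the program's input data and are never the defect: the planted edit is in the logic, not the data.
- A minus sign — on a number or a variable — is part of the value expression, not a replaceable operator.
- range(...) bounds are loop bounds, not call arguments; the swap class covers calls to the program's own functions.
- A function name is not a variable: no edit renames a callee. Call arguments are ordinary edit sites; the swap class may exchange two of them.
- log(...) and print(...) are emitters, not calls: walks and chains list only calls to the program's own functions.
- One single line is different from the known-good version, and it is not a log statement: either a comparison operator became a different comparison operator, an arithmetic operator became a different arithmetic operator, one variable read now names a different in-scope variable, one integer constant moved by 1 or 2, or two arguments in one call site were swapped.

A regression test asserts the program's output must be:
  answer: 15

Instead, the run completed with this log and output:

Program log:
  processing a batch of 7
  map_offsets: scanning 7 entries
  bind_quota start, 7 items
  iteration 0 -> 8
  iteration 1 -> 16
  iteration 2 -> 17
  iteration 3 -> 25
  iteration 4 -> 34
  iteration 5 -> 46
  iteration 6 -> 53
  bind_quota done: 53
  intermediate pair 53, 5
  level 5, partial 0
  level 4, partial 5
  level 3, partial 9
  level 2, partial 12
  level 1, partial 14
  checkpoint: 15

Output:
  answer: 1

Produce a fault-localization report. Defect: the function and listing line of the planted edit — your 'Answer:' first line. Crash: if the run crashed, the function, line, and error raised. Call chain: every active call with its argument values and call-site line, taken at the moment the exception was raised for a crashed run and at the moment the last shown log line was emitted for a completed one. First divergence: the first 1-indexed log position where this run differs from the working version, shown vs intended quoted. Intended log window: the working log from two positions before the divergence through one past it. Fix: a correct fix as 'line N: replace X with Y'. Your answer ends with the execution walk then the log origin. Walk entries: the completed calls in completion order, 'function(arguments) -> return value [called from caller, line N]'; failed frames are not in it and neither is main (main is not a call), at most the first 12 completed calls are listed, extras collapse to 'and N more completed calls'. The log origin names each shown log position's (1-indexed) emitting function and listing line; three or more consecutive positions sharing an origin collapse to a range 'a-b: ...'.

Answer: the defect is in main at line 29.
Key observation: The logs agree in full; only the final output differs.
Call chain: main.
First divergence: there is none — every log position agrees.
Execution walk:
  bind_quota([8, 8, 1, 8, 9, 12, 7]) -> 53  [called from map_offsets, line 18]
  index_entries(0, 15) -> 15  [called from index_entries, line 5]
  index_entries(1, 14) -> 15  [called from index_entries, line 5]
  index_entries(2, 12) -> 15  [called from index_entries, line 5]
  index_entries(3, 9) -> 15  [called from index_entries, line 5]
  index_entries(4, 5) -> 15  [called from index_entries, line 5]
  index_entries(5, 0) -> 15  [called from map_offsets, line 21]
  map_offsets([8, 8, 1, 8, 9, 12, 7]) -> 15  [called from main, line 27]
Log origins:
  1: from main, line 26
  2: from map_offsets, line 17
  3: from bind_quota, line 8
  4-10: from bind_quota, line 12
  11: from bind_quota, line 13
  12: from map_offsets, line 20
  13-17: from index_entries, line 4
  18: from main, line 28
A correct fix: line 29: replace `mark` with `total`.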